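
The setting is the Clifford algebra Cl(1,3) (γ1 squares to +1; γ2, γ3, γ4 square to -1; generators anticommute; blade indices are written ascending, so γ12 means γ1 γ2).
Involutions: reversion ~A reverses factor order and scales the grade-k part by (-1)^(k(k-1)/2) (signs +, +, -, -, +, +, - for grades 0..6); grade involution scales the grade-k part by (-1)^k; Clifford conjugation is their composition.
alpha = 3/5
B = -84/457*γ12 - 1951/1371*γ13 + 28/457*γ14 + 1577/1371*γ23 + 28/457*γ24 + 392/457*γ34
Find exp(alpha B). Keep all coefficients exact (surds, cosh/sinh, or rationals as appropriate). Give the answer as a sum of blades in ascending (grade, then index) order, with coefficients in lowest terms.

B^2 term by term: the squares give (-84/457)^2*(γ12)^2 + (-1951/1371)^2*(γ13)^2 + (28/457)^2*(γ14)^2 + (1577/1371)^2*(γ23)^2 + (28/457)^2*(γ24)^2 + (392/457)^2*(γ34)^2 = 7056/208849*(+1) + 3806401/1879641*(+1) + 784/208849*(+1) + 2486929/1879641*(-1) + 784/208849*(-1) + 153664/208849*(-1) = 0 (each basis 2-blade squares to minus the product of its generators' squares); cross terms between blades sharing an index anticommute and cancel; the commuting (index-disjoint) pairs give grade-4 terms 2*c*c'*(blade product), which cancel blade by blade — γ1234: -65856/208849 + 109256/626547 + 88312/626547 = 0 — confirming B is simple. So B^2 = 0.
B^2 = 0, and the exponential is exactly linear here: exp(alpha B) = 1 + alpha B (parabolic case).
Answer: 1 - 252/2285*γ12 - 1951/2285*γ13 + 84/2285*γ14 + 1577/2285*γ23 + 84/2285*γ24 + 1176/2285*γ34


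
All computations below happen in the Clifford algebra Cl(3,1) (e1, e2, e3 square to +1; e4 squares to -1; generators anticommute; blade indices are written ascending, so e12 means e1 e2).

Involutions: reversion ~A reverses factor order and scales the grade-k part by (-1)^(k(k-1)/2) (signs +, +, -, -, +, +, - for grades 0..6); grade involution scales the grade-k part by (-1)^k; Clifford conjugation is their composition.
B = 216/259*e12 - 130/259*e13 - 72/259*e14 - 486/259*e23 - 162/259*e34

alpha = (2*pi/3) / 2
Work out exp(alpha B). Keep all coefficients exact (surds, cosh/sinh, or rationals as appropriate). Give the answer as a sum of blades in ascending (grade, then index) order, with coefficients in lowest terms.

B^2 term by term: the squares give (216/259)^2*(e12)^2 + (-130/259)^2*(e13)^2 + (-72/259)^2*(e14)^2 + (-486/259)^2*(e23)^2 + (-162/259)^2*(e34)^2 = 46656/67081*(-1) + 16900/67081*(-1) + 5184/67081*(+1) + 236196/67081*(-1) + 26244/67081*(+1) = -4 (each basis 2-blade squares to minus the product of its generators' squares); cross terms between blades sharing an index anticommute and cancel; the commuting (index-disjoint) pairs give grade-4 terms 2*c*c'*(blade product), which cancel blade by blade — e1234: -69984/67081 + 69984/67081 = 0 — confirming B is simple. So B^2 = -4.
B^2 = -4 — a negative square means the series sums to a rotation: l = 2, alpha*l = 2*pi/3, so exp(alpha B) = cos(2*pi/3) + (sin(2*pi/3)/2)*B = -1/2 + (sqrt(3)/4)*B.
Answer: -1/2 + 54*sqrt(3)/259*e12 - 65*sqrt(3)/518*e13 - 18*sqrt(3)/259*e14 - 243*sqrt(3)/518*e23 - 81*sqrt(3)/518*e34


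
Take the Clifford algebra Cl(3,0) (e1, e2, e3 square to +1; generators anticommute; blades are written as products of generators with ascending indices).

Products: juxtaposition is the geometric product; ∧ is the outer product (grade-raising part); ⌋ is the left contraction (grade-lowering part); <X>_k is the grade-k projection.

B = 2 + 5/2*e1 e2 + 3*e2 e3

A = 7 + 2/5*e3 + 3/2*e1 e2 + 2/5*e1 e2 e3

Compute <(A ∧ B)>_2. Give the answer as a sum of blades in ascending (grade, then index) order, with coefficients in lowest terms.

step 1: 14 + 4/5*e3 + 41/2*e1 e2 + 21*e2 e3 + 9/5*e1 e2 e3
step 2: 41/2*e1 e2 + 21*e2 e3
Answer: 41/2*e1 e2 + 21*e2 e3


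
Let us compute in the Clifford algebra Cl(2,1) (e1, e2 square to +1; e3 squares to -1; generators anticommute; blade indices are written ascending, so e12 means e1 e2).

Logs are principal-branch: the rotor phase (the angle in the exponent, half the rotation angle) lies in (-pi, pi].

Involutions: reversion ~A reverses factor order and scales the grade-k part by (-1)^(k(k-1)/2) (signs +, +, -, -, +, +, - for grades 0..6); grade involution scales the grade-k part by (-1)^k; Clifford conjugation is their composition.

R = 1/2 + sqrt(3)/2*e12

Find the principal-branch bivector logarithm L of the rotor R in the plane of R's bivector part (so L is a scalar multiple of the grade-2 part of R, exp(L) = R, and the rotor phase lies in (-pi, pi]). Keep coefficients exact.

The scalar part of R is 1/2, and that scalar determines the rotor phase on the principal branch; recovering the unit plane as bivector-part over sine of the phase gives L = phase * plane.
Concretely: cos(phase) = 1/2 gives phase = ±pi/3, and since phase/sin(phase) is even the sign is immaterial: L = (phase/sin(phase)) * <R>_2 = (2*sqrt(3)*pi/9) * <R>_2.
Answer: pi/3*e12


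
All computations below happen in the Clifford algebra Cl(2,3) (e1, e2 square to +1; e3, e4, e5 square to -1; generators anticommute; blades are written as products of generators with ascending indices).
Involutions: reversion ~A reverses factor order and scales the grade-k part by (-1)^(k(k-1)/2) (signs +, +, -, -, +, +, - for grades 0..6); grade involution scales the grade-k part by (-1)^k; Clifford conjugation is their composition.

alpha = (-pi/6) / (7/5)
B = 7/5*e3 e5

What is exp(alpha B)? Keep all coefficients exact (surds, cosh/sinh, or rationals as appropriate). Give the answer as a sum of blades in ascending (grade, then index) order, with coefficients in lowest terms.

B^2 = (7/5)^2*(e3 e5)^2 = 49/25*(-1) = -49/25 (a basis 2-blade squares to minus the product of its generators' squares).
B^2 = -49/25 — a negative square means the series sums to a rotation: l = 7/5, alpha*l = -pi/6, so exp(alpha B) = cos(-pi/6) + (sin(-pi/6)/(7/5))*B = sqrt(3)/2 + (-5/14)*B.
Answer: sqrt(3)/2 - 1/2*e3 e5


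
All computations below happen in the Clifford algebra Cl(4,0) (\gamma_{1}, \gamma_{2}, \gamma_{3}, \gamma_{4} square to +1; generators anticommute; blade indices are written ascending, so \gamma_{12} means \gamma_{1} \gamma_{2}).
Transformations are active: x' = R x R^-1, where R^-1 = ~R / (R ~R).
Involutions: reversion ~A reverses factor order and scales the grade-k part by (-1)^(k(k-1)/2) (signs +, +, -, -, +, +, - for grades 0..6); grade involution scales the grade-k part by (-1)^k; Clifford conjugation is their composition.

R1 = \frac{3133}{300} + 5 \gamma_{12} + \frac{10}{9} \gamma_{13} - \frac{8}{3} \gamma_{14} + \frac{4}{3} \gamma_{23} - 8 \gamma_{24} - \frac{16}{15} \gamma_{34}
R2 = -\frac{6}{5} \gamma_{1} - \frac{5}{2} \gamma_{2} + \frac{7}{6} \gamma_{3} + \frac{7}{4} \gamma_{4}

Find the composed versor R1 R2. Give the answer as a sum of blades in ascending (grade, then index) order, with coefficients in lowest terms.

Distribute over the terms of R2 (each basis-blade product reordered to ascending indices, repeated generators contracted through their squares):
R1 (-\frac{6}{5} \gamma_{1}) = -\frac{3133}{250} \gamma_{1} + 6 \gamma_{2} + \frac{4}{3} \gamma_{3} - \frac{16}{5} \gamma_{4} - \frac{8}{5} \gamma_{123} + \frac{48}{5} \gamma_{124} + \frac{32}{25} \gamma_{134}
R1 (-\frac{5}{2} \gamma_{2}) = -\frac{25}{2} \gamma_{1} - \frac{3133}{120} \gamma_{2} + \frac{10}{3} \gamma_{3} - 20 \gamma_{4} + \frac{25}{9} \gamma_{123} - \frac{20}{3} \gamma_{124} + \frac{8}{3} \gamma_{234}
R1 (\frac{7}{6} \gamma_{3}) = \frac{35}{27} \gamma_{1} + \frac{14}{9} \gamma_{2} + \frac{21931}{1800} \gamma_{3} + \frac{56}{45} \gamma_{4} + \frac{35}{6} \gamma_{123} + \frac{28}{9} \gamma_{134} + \frac{28}{3} \gamma_{234}
R1 (\frac{7}{4} \gamma_{4}) = -\frac{14}{3} \gamma_{1} - 14 \gamma_{2} - \frac{28}{15} \gamma_{3} + \frac{21931}{1200} \gamma_{4} + \frac{35}{4} \gamma_{124} + \frac{35}{18} \gamma_{134} + \frac{7}{3} \gamma_{234}
Summing the partial products and collecting blades:
Answer: -\frac{95858}{3375} \gamma_{1} - \frac{11719}{360} \gamma_{2} + \frac{26971}{1800} \gamma_{3} - \frac{13247}{3600} \gamma_{4} + \frac{631}{90} \gamma_{123} + \frac{701}{60} \gamma_{124} + \frac{2851}{450} \gamma_{134} + \frac{43}{3} \gamma_{234}


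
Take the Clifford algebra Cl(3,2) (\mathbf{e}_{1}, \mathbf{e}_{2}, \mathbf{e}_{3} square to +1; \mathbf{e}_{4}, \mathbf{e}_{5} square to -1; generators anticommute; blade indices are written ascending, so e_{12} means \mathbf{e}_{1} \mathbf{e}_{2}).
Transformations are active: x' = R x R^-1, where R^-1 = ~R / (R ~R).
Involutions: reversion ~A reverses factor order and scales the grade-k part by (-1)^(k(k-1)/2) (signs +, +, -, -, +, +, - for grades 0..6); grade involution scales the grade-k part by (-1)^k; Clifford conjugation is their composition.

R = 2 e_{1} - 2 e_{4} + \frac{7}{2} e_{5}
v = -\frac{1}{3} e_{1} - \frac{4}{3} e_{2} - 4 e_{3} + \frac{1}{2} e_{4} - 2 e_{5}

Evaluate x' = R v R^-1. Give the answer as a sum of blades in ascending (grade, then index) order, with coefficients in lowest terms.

~R = 2 e_{1} - 2 e_{4} + \frac{7}{2} e_{5}, and R ~R = -\frac{49}{4}, so R^-1 = ~R / (-\frac{49}{4}).
R v = \frac{22}{3} - \frac{8}{3} e_{12} - 8 e_{13} + \frac{1}{3} e_{14} - \frac{17}{6} e_{15} - \frac{8}{3} e_{24} + \frac{14}{3} e_{25} - 8 e_{34} + 14 e_{35} + \frac{9}{4} e_{45}
Answer: -\frac{101}{49} e_{1} + \frac{4}{3} e_{2} + 4 e_{3} + \frac{557}{294} e_{4} - \frac{46}{21} e_{5}


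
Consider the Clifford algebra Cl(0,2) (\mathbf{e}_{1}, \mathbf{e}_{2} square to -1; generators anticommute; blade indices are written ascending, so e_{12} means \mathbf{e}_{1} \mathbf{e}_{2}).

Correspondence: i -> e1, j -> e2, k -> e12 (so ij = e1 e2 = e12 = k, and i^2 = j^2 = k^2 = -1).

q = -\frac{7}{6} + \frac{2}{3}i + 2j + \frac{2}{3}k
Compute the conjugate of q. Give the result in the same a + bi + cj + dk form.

In blades: q = -\frac{7}{6} + \frac{2}{3} e_{1} + 2 e_{2} + \frac{2}{3} e_{12}.
Conjugation here is Clifford conjugation: the scalar is fixed and the grade-1 and grade-2 blades all flip sign, giving -\frac{7}{6} - \frac{2}{3} e_{1} - 2 e_{2} - \frac{2}{3} e_{12}; translating back:
Answer: -\frac{7}{6} - \frac{2}{3}i - 2j - \frac{2}{3}k


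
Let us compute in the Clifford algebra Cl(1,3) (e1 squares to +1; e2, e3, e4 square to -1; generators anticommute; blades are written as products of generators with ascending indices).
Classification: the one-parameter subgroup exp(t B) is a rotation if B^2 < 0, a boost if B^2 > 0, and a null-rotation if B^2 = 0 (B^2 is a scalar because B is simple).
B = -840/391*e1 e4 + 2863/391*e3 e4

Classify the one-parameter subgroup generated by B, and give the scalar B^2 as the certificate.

B^2 term by term: the squares give (-840/391)^2*(e1 e4)^2 + (2863/391)^2*(e3 e4)^2 = 705600/152881*(+1) + 8196769/152881*(-1) = -49 (each basis 2-blade squares to minus the product of its generators' squares); cross terms between blades sharing an index anticommute and cancel. So B^2 = -49.
Answer: rotation, certificate B^2 = -49. Because -49 is invariant under every versor sandwich, the classification follows from its sign alone.


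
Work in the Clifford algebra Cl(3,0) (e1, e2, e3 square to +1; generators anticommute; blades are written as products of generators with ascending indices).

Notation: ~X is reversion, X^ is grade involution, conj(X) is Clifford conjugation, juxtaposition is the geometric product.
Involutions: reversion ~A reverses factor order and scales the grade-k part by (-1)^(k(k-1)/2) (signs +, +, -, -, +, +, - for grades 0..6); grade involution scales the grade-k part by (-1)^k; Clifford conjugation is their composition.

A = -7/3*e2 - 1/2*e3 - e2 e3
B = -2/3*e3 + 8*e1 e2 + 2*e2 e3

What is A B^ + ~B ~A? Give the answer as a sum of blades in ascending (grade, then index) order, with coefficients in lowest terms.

first term: 5/3 + 56/3*e1 + 1/3*e2 - 14/3*e3 + 8*e1 e3 - 14/9*e2 e3 - 4*e1 e2 e3
second term: 7/3 + 56/3*e1 + 5/3*e2 - 14/3*e3 - 8*e1 e3 - 14/9*e2 e3 + 4*e1 e2 e3
Answer: 4 + 112/3*e1 + 2*e2 - 28/3*e3 - 28/9*e2 e3


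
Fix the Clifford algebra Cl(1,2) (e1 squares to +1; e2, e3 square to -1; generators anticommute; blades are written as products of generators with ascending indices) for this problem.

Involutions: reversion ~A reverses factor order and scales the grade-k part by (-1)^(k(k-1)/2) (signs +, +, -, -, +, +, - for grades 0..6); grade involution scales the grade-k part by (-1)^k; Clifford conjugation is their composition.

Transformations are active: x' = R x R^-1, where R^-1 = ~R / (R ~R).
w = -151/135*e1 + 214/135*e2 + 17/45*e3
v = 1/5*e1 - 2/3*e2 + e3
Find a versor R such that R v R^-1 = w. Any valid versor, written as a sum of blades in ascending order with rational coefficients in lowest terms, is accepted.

Sketch: the shared square -316/225 makes R = v + w = -124/135*e1 + 124/135*e2 + 62/45*e3 the natural versor; its sandwich fixes that direction, negates (v - w)/2, and sends v to w.
Answer: -124/135*e1 + 124/135*e2 + 62/45*e3


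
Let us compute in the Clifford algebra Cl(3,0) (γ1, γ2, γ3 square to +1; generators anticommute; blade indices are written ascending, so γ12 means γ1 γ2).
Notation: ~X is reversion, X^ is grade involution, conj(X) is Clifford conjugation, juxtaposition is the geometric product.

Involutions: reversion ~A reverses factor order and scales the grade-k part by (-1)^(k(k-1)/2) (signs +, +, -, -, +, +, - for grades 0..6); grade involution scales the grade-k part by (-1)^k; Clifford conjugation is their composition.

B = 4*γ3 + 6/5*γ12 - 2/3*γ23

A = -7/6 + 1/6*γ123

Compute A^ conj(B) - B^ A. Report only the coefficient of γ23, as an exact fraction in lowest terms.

first term: 1/9*γ1 + 67/15*γ3 + 31/15*γ12 - 7/9*γ23
second term: 1/9*γ1 + 67/15*γ3 - 31/15*γ12 + 7/9*γ23
Answer: -14/9


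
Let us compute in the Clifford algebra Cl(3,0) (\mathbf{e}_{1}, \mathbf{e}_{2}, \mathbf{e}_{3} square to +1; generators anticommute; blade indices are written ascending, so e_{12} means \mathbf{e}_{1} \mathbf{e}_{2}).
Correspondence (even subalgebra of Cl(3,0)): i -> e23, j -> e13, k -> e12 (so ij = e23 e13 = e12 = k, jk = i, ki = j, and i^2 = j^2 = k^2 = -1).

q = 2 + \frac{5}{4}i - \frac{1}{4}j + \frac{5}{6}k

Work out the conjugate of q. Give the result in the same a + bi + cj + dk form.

In blades: q = 2 + \frac{5}{6} e_{12} - \frac{1}{4} e_{13} + \frac{5}{4} e_{23}.
Quaternion conjugation is reversion on the even subalgebra: the scalar is fixed and every grade-2 blade flips sign, giving 2 - \frac{5}{6} e_{12} + \frac{1}{4} e_{13} - \frac{5}{4} e_{23}; translating back:
Answer: 2 - \frac{5}{4}i + \frac{1}{4}j - \frac{5}{6}k


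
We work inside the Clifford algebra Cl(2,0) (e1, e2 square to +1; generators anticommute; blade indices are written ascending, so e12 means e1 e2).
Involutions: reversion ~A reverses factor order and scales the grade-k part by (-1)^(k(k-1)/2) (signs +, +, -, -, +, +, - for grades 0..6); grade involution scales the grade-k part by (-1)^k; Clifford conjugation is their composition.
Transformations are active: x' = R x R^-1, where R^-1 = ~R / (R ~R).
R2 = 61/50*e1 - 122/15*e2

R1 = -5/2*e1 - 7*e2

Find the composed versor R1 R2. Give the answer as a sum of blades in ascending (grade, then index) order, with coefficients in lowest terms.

Distribute over the terms of R1 (each basis-blade product reordered to ascending indices, repeated generators contracted through their squares):
(-5/2*e1) R2 = -61/20 + 61/3*e12
(-7*e2) R2 = 854/15 + 427/50*e12
Summing the partial products and collecting blades:
Answer: 3233/60 + 4331/150*e12


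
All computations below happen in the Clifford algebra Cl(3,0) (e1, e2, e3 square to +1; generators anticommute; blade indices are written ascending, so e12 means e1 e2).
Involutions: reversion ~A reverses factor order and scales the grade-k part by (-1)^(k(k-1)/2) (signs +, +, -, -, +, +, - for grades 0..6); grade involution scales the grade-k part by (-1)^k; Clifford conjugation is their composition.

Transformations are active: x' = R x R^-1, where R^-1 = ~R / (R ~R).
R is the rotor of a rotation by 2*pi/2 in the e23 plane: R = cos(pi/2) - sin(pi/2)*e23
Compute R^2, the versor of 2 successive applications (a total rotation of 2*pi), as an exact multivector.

Rotor phase runs at HALF the rotation angle; powers of one rotor simply add phase, so after 2 steps in e23 the phase is 2*pi/2 = pi and R^2 = cos(pi) - sin(pi)*e23.
cos(pi) = -1 and sin(pi) = 0, so R^2 = -1. The total rotation 2*pi is 1 full turn, so every vector returns to itself, yet the rotor is -1, on the OTHER sheet of the double cover (an odd number of 2*pi turns).
Answer: -1


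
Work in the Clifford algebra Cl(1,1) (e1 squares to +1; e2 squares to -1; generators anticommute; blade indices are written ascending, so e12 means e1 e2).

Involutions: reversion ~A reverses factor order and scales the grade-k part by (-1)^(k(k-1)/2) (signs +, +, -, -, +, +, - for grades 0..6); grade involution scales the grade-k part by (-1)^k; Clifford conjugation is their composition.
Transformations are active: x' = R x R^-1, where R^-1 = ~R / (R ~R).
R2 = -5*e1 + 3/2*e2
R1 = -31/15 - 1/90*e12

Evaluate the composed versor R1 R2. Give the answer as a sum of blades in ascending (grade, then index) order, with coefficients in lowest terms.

Distribute over the terms of R1 (each basis-blade product reordered to ascending indices, repeated generators contracted through their squares):
(-31/15) R2 = 31/3*e1 - 31/10*e2
(-1/90*e12) R2 = 1/60*e1 - 1/18*e2
Summing the partial products and collecting blades:
Answer: 207/20*e1 - 142/45*e2


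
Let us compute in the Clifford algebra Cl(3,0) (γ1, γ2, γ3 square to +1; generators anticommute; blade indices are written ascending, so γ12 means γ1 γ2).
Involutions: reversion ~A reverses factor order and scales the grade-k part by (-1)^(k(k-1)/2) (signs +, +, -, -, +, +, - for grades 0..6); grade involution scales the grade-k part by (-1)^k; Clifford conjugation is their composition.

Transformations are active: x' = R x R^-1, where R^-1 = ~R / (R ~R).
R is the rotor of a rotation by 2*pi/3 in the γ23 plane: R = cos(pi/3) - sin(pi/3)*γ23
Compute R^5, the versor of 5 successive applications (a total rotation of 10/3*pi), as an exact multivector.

Rotor phase runs at HALF the rotation angle; powers of one rotor simply add phase, so after 5 steps in γ23 the phase is 5*pi/3 = 5*pi/3 and R^5 = cos(5*pi/3) - sin(5*pi/3)*γ23.
cos(5*pi/3) = 1/2 and sin(5*pi/3) = -sqrt(3)/2, so R^5 = 1/2 + sqrt(3)/2*γ23. The net rotation is 4/3*pi (after discarding 1 full turn, each of which contributes a factor -1 to the rotor); the rotor keeps the half-angle phase exactly.
Answer: 1/2 + sqrt(3)/2*γ23


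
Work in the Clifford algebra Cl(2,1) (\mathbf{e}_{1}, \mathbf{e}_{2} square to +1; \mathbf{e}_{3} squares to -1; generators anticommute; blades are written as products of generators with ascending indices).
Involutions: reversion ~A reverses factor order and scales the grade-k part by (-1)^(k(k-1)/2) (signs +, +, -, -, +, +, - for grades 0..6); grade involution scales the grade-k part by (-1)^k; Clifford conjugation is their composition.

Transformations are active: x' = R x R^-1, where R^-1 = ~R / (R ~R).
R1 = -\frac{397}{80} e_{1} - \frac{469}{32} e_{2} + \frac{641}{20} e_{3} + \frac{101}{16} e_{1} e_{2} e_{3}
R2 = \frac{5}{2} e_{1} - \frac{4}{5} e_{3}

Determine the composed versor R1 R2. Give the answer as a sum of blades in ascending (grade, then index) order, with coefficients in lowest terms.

Distribute over the terms of R2 (each basis-blade product reordered to ascending indices, repeated generators contracted through their squares):
R1 (\frac{5}{2} e_{1}) = -\frac{397}{32} + \frac{2345}{64} e_{1} e_{2} - \frac{641}{8} e_{1} e_{3} + \frac{505}{32} e_{2} e_{3}
R1 (-\frac{4}{5} e_{3}) = \frac{641}{25} + \frac{101}{20} e_{1} e_{2} + \frac{397}{100} e_{1} e_{3} + \frac{469}{40} e_{2} e_{3}
Summing the partial products and collecting blades:
Answer: \frac{10587}{800} + \frac{13341}{320} e_{1} e_{2} - \frac{15231}{200} e_{1} e_{3} + \frac{4401}{160} e_{2} e_{3}


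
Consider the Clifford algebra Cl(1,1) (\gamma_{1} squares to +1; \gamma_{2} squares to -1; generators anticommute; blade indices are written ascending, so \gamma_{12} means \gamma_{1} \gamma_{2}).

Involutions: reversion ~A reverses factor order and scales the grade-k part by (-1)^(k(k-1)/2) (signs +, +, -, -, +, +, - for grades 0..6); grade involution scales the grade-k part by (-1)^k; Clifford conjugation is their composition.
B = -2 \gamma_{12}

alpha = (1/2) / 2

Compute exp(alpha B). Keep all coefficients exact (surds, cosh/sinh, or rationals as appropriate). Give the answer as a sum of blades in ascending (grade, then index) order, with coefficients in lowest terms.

B^2 = (-2)^2*(\gamma_{12})^2 = 4*(+1) = 4 (a basis 2-blade squares to minus the product of its generators' squares).
B^2 = 4 — the positive square puts this in the hyperbolic regime; l = 2, alpha*l = \frac{1}{2}, so exp(alpha B) = cosh(\frac{1}{2}) + (sinh(\frac{1}{2})/2)*B = \cosh{\left(\frac{1}{2} \right)} + (\frac{\sinh{\left(\frac{1}{2} \right)}}{2})*B.
Answer: \cosh{\left(\frac{1}{2} \right)} - \sinh{\left(\frac{1}{2} \right)} \gamma_{12}


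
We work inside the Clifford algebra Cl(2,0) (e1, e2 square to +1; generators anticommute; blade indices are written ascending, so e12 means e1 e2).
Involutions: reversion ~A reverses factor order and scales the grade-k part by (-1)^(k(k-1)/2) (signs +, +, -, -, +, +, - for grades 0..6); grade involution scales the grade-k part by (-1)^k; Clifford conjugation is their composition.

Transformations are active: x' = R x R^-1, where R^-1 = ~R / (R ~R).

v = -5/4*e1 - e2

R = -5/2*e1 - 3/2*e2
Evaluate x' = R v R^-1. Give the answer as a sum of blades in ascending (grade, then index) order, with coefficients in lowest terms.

~R = -5/2*e1 - 3/2*e2, and R ~R = 17/2, so R^-1 = ~R / (17/2).
R v = 37/8 + 5/8*e12
Answer: -25/17*e1 - 43/68*e2


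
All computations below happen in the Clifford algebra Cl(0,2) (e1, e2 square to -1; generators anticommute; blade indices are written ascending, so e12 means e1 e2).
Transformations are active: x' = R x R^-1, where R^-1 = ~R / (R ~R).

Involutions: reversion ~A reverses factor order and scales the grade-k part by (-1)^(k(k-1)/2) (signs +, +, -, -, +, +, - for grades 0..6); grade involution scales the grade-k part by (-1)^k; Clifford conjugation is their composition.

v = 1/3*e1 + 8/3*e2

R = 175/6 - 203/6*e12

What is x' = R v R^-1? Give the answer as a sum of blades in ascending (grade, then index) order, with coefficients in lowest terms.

~R = 175/6 + 203/6*e12, and R ~R = 35917/18, so R^-1 = ~R / (35917/18).
R v = 1799/18*e1 + 133/2*e2
Answer: 5692/2199*e1 - 1589/2199*e2


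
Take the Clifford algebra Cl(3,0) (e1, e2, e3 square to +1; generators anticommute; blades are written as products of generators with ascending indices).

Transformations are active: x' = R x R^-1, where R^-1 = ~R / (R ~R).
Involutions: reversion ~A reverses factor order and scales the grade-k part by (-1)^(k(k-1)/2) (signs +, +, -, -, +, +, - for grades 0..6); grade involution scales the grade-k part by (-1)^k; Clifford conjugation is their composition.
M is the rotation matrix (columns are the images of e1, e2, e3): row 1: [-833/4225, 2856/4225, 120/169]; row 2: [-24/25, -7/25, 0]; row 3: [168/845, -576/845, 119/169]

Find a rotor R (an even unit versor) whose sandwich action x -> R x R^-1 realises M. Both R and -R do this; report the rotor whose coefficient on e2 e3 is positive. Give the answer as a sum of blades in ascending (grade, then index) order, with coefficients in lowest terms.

Method: write R = a + b12*e1 e2 + b13*e1 e3 + b23*e2 e3 with a^2 + b12^2 + b13^2 + b23^2 = 1 (so R^-1 = ~R). Expanding the columns R e_j ~R gives tr M = 4a^2 - 1 and, from the antisymmetric part, M21 - M12 = -4a*b12, M13 - M31 = 4a*b13, M32 - M23 = -4a*b23.
Here tr M = 959/4225, so a^2 = (1 + tr M)/4 = 1296/4225 and a = ±36/65. Taking a = 36/65: M21 - M12 = -6912/4225, M13 - M31 = 432/845, M32 - M23 = -576/845, giving b12 = 48/65, b13 = 3/13, b23 = 4/13, i.e. R = 36/65 + 48/65*e1 e2 + 3/13*e1 e3 + 4/13*e2 e3.
Its e2 e3 coefficient is already positive.
Answer: 36/65 + 48/65*e1 e2 + 3/13*e1 e3 + 4/13*e2 e3. Key observation: the double cover Spin(3) -> SO(3) sends R and -R to the same matrix (trace 959/4225 here), so the stated sign of the e2 e3 coefficient is what selects one sheet.


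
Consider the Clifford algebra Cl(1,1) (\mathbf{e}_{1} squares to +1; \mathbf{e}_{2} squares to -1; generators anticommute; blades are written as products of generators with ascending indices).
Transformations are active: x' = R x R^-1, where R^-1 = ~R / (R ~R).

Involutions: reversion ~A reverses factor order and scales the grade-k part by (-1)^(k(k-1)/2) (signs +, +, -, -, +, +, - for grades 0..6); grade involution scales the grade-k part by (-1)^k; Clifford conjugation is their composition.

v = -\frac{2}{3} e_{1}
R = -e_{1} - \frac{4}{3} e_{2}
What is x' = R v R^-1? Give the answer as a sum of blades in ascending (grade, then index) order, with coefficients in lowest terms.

~R = -e_{1} - \frac{4}{3} e_{2}, and R ~R = -\frac{7}{9}, so R^-1 = ~R / (-\frac{7}{9}).
R v = \frac{2}{3} - \frac{8}{9} e_{1} e_{2}
Answer: \frac{50}{21} e_{1} + \frac{16}{7} e_{2}


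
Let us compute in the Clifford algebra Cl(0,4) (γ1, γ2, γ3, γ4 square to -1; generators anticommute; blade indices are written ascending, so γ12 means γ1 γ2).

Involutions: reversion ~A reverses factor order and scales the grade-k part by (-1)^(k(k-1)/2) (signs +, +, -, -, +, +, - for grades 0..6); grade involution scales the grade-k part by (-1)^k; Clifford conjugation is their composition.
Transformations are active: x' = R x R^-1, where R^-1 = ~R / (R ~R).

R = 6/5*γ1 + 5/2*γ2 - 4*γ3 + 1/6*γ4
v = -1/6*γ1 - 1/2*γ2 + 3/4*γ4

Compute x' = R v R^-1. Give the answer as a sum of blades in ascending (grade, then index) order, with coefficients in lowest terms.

~R = 6/5*γ1 + 5/2*γ2 - 4*γ3 + 1/6*γ4, and R ~R = -10673/450, so R^-1 = ~R / (-10673/450).
R v = 53/40 - 11/60*γ12 - 2/3*γ13 + 167/180*γ14 - 2*γ23 + 47/24*γ24 - 3*γ34
Answer: 2087/64038*γ1 + 9421/42692*γ2 + 4770/10673*γ3 - 16407/21346*γ4


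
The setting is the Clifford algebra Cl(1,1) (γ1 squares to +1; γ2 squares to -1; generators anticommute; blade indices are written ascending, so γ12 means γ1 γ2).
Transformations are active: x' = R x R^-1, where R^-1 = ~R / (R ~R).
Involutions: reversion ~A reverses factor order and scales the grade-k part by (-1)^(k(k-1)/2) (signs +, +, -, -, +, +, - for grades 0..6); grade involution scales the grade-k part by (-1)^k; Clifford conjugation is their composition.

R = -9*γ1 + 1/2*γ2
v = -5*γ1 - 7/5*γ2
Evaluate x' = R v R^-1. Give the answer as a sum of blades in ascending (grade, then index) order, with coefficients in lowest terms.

~R = -9*γ1 + 1/2*γ2, and R ~R = 323/4, so R^-1 = ~R / (323/4).
R v = 457/10 + 151/10*γ12
Answer: -8377/1615*γ1 + 635/323*γ2


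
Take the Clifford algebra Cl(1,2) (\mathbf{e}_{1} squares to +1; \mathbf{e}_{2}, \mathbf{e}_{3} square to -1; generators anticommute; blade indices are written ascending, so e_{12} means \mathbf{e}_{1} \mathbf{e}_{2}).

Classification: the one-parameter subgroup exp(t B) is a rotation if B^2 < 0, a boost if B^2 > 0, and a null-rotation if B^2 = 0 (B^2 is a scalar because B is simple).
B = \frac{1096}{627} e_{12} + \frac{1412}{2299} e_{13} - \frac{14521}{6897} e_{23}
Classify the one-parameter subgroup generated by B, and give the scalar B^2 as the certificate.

B^2 term by term: the squares give (\frac{1096}{627})^2*(e_{12})^2 + (\frac{1412}{2299})^2*(e_{13})^2 + (-\frac{14521}{6897})^2*(e_{23})^2 = \frac{1201216}{393129}*(+1) + \frac{1993744}{5285401}*(+1) + \frac{210859441}{47568609}*(-1) = -1 (each basis 2-blade squares to minus the product of its generators' squares); cross terms between blades sharing an index anticommute and cancel. So B^2 = -1.
Answer: rotation, certificate B^2 = -1. Check the certificate: B^2 = -1, and that sign is decisive whatever form B takes.


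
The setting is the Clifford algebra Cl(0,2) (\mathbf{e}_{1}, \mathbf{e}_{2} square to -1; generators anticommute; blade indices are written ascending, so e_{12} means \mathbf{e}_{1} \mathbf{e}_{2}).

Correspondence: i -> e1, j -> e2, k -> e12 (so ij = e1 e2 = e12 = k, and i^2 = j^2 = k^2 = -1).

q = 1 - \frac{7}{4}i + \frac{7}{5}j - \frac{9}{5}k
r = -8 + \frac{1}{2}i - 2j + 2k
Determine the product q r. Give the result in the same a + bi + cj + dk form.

In blades: q = 1 - \frac{7}{4} e_{1} + \frac{7}{5} e_{2} - \frac{9}{5} e_{12}, r = -8 + \frac{1}{2} e_{1} - 2 e_{2} + 2 e_{12}.
Distribute q over r term by term (generator squares from the signature, products reordered to ascending indices): (1)*r = -8 + \frac{1}{2} e_{1} - 2 e_{2} + 2 e_{12}; (-\frac{7}{4} e_{1})*r = \frac{7}{8} + 14 e_{1} + \frac{7}{2} e_{2} + \frac{7}{2} e_{12}; (\frac{7}{5} e_{2})*r = \frac{14}{5} + \frac{14}{5} e_{1} - \frac{56}{5} e_{2} - \frac{7}{10} e_{12}; (-\frac{9}{5} e_{12})*r = \frac{18}{5} - \frac{18}{5} e_{1} - \frac{9}{10} e_{2} + \frac{72}{5} e_{12}.
Sum: -\frac{29}{40} + \frac{137}{10} e_{1} - \frac{53}{5} e_{2} + \frac{96}{5} e_{12}; translating back through the correspondence:
Answer: -\frac{29}{40} + \frac{137}{10}i - \frac{53}{5}j + \frac{96}{5}k


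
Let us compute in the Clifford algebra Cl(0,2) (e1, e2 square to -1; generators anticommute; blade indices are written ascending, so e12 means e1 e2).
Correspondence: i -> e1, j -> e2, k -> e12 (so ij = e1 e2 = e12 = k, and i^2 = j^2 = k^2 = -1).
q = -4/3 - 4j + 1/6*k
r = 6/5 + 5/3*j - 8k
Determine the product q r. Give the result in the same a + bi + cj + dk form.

In blades: q = -4/3 - 4*e2 + 1/6*e12, r = 6/5 + 5/3*e2 - 8*e12.
Distribute q over r term by term (generator squares from the signature, products reordered to ascending indices): (-4/3)*r = -8/5 - 20/9*e2 + 32/3*e12; (-4*e2)*r = 20/3 + 32*e1 - 24/5*e2; (1/6*e12)*r = 4/3 - 5/18*e1 + 1/5*e12.
Sum: 32/5 + 571/18*e1 - 316/45*e2 + 163/15*e12; translating back through the correspondence:
Answer: 32/5 + 571/18*i - 316/45*j + 163/15*k


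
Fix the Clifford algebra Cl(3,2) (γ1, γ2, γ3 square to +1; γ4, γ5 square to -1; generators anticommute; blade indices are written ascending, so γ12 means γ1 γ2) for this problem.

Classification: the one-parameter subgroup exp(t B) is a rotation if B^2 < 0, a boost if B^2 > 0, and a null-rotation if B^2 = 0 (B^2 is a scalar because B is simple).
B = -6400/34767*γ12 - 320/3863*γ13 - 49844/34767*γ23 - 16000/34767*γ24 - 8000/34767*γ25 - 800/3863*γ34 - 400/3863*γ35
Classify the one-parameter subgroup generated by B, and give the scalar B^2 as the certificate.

B^2 term by term: the squares give (-6400/34767)^2*(γ12)^2 + (-320/3863)^2*(γ13)^2 + (-49844/34767)^2*(γ23)^2 + (-16000/34767)^2*(γ24)^2 + (-8000/34767)^2*(γ25)^2 + (-800/3863)^2*(γ34)^2 + (-400/3863)^2*(γ35)^2 = 40960000/1208744289*(-1) + 102400/14922769*(-1) + 2484424336/1208744289*(-1) + 256000000/1208744289*(+1) + 64000000/1208744289*(+1) + 640000/14922769*(+1) + 160000/14922769*(+1) = -16/9 (each basis 2-blade squares to minus the product of its generators' squares); cross terms between blades sharing an index anticommute and cancel; the commuting (index-disjoint) pairs give grade-4 terms 2*c*c'*(blade product), which cancel blade by blade — γ1234: 10240000/134304921 - 10240000/134304921 = 0; γ1235: 5120000/134304921 - 5120000/134304921 = 0; γ2345: -12800000/134304921 + 12800000/134304921 = 0 — confirming B is simple. So B^2 = -16/9.
Answer: rotation, certificate B^2 = -16/9. The class reads off the invariant scalar -16/9 directly.


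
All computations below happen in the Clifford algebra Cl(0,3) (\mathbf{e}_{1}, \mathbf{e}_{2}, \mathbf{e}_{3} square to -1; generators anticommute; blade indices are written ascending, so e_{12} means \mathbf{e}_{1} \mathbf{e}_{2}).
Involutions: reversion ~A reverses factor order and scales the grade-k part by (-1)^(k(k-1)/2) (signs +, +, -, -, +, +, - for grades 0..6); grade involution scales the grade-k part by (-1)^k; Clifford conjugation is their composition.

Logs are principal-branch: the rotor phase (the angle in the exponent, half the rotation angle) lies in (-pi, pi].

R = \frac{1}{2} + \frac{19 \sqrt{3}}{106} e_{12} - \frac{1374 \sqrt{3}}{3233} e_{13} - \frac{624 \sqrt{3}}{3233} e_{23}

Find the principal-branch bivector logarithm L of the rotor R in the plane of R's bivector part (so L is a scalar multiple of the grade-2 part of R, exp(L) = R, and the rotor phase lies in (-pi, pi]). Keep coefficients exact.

The scalar part of R is \frac{1}{2}, which fixes the principal-branch rotor phase; the unit plane is then the bivector part divided by the sine of that phase, and L is that plane scaled by the phase.
Concretely: cos(phase) = \frac{1}{2} gives phase = ±\frac{\pi}{3}, and since phase/sin(phase) is even the sign is immaterial: L = (phase/sin(phase)) * <R>_2 = (\frac{2 \sqrt{3} \pi}{9}) * <R>_2.
Answer: \frac{19 \pi}{159} e_{12} - \frac{916 \pi}{3233} e_{13} - \frac{416 \pi}{3233} e_{23}


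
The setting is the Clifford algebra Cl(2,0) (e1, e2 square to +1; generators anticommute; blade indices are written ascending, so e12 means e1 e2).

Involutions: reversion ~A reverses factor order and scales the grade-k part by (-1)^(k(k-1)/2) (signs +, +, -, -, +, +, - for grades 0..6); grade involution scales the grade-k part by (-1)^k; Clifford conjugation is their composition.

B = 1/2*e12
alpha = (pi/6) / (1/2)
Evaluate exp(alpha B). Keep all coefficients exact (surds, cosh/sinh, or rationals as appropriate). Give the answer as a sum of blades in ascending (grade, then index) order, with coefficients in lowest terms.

B^2 = (1/2)^2*(e12)^2 = 1/4*(-1) = -1/4 (a basis 2-blade squares to minus the product of its generators' squares).
B^2 = -1/4 — a negative square means the series sums to a rotation: l = 1/2, alpha*l = pi/6, so exp(alpha B) = cos(pi/6) + (sin(pi/6)/(1/2))*B = sqrt(3)/2 + (1)*B.
Answer: sqrt(3)/2 + 1/2*e12


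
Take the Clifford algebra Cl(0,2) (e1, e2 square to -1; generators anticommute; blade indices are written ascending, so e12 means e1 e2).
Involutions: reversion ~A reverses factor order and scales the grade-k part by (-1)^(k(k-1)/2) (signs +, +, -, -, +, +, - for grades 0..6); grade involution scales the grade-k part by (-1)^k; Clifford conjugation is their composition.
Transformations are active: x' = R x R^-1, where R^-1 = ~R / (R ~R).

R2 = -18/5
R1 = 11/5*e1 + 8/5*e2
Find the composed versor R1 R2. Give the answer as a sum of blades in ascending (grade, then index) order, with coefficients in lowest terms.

Distribute over the terms of R2 (each basis-blade product reordered to ascending indices, repeated generators contracted through their squares):
R1 (-18/5) = -198/25*e1 - 144/25*e2
Answer: -198/25*e1 - 144/25*e2


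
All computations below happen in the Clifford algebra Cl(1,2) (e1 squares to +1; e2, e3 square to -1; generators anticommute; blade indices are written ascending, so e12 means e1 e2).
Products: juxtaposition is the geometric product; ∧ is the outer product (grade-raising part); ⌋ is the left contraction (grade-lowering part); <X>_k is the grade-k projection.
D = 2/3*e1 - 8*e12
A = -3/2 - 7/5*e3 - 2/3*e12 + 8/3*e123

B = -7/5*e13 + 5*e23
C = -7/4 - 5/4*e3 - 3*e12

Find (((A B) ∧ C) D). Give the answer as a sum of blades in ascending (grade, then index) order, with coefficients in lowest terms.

step 1: -853/75*e1 - 49/15*e2 + 163/30*e13 - 253/30*e23
step 2: 5971/300*e1 + 343/60*e2 + 113/24*e13 + 2261/120*e23
step 3: 5971/450 - 686/15*e1 - 11942/75*e2 - 113/36*e3 - 343/90*e12 - 2261/15*e13 - 113/3*e23 + 2261/180*e123
Answer: 5971/450 - 686/15*e1 - 11942/75*e2 - 113/36*e3 - 343/90*e12 - 2261/15*e13 - 113/3*e23 + 2261/180*e123


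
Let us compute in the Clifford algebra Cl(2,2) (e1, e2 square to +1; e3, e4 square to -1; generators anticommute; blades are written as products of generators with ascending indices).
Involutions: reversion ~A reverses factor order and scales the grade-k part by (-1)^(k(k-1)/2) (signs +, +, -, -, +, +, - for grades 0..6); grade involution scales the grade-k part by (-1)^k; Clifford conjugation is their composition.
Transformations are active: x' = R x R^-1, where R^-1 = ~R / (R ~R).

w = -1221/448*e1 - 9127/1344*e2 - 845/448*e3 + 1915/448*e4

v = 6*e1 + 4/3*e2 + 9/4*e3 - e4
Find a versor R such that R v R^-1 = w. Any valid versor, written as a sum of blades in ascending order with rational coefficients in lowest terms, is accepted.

Sketch: the shared square 4567/144 makes R = v + w = 1467/448*e1 - 2445/448*e2 + 163/448*e3 + 1467/448*e4 the natural versor; its sandwich fixes that direction, negates (v - w)/2, and sends v to w.
Answer: 1467/448*e1 - 2445/448*e2 + 163/448*e3 + 1467/448*e4


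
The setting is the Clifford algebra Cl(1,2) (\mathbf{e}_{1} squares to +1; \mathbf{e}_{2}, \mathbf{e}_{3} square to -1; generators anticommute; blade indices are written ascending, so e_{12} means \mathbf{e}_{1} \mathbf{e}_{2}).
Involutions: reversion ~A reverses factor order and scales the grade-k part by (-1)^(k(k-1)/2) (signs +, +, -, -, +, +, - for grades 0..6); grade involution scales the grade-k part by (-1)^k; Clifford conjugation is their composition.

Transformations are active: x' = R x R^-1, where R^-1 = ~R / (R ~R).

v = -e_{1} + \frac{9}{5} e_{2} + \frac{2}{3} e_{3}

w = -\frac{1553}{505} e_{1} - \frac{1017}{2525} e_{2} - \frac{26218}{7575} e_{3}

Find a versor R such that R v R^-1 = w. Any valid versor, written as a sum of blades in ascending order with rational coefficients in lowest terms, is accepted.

Why this works: both vectors square to -\frac{604}{225}, so q(v) = q(w) and R = v + w = -\frac{2058}{505} e_{1} + \frac{3528}{2525} e_{2} - \frac{7056}{2525} e_{3} carries v to w — its own direction survives, the complement (v - w)/2 flips.
Answer: -\frac{2058}{505} e_{1} + \frac{3528}{2525} e_{2} - \frac{7056}{2525} e_{3}


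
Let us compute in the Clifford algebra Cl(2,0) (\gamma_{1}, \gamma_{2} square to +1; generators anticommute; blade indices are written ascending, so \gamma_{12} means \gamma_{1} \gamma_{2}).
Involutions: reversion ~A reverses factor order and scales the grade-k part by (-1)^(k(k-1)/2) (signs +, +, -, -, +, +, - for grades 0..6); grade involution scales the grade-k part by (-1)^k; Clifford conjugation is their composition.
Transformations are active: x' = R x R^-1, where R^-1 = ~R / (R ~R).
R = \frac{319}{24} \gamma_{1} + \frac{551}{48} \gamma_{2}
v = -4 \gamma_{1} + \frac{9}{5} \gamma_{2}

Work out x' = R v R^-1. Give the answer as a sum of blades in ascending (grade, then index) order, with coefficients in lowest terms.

~R = \frac{319}{24} \gamma_{1} + \frac{551}{48} \gamma_{2}, and R ~R = \frac{710645}{2304}, so R^-1 = ~R / (\frac{710645}{2304}).
R v = -\frac{7801}{240} + \frac{8381}{120} \gamma_{12}
Answer: \frac{5064}{4225} \gamma_{1} - \frac{17827}{4225} \gamma_{2}


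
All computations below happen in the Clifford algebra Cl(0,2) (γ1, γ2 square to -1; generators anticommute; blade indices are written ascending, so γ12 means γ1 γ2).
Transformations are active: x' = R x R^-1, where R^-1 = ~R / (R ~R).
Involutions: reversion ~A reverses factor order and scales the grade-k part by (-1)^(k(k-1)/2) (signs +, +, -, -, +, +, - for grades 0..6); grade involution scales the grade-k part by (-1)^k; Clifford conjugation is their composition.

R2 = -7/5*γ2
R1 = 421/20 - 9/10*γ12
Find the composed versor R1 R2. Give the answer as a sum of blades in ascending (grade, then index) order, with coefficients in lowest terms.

Distribute over the terms of R2 (each basis-blade product reordered to ascending indices, repeated generators contracted through their squares):
R1 (-7/5*γ2) = -63/50*γ1 - 2947/100*γ2
Answer: -63/50*γ1 - 2947/100*γ2


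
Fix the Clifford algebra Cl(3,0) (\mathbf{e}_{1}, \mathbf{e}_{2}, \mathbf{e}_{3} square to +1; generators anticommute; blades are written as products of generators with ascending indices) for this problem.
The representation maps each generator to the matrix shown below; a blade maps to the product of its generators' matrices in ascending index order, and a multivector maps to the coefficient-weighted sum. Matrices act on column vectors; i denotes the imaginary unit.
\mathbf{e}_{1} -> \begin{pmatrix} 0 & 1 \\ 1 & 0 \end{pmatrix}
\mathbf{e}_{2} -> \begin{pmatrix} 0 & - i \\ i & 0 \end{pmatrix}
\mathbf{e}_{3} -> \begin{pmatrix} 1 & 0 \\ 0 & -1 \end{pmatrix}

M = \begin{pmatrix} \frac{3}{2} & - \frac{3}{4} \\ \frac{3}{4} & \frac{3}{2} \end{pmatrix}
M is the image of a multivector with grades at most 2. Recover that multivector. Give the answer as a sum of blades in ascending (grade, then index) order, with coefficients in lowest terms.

Method: 1, rho(e_{1}), rho(e_{2}), rho(e_{3}) form a trace-orthogonal basis of the 2x2 complex matrices (tr(X Y) = 2 if X = Y, else 0), so M = m0*1 + m1*rho(e_{1}) + m2*rho(e_{2}) + m3*rho(e_{3}) with m0 = tr(M)/2 = \frac{3}{2}, m1 = tr(M rho(e_{1}))/2 = 0, m2 = tr(M rho(e_{2}))/2 = - \frac{3 i}{4}, m3 = tr(M rho(e_{3}))/2 = 0.
Multiplying table entries, the bivector images are rho(e_{1} e_{2}) = i*rho(e_{3}), rho(e_{1} e_{3}) = -i*rho(e_{2}), rho(e_{2} e_{3}) = i*rho(e_{1}); with real blade coefficients the real parts of m0..m3 are the coefficients of 1, e_{1}, e_{2}, e_{3} and the imaginary parts give the bivectors (e_{2} e_{3}: Im m1, e_{1} e_{3}: -Im m2, e_{1} e_{2}: Im m3).
Answer: \frac{3}{2} + \frac{3}{4} e_{1} e_{3}
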